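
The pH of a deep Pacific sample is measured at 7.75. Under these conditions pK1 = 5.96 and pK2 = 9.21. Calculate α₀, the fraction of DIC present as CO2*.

α₀ = 1 / (1 + K1/[H⁺] + K1K2/[H⁺]²) = 1 / (1 + 10^+1.79 + 10^+0.33)
   = 1 / (1 + 61.660 + 2.1380) = 1/64.797 = 0.01543

α₀ = 0.0154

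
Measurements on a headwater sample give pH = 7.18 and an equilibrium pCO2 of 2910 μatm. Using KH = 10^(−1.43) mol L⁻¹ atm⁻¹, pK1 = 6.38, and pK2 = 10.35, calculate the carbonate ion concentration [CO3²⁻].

[CO2*] = KH · pCO2 = 10^(−1.43) × 2910×10^-6 = 1.081×10^-4 mol/L
α₀ = 1/(1 + K1/[H⁺] + K1K2/[H⁺]²) = 1/(1 + 10^+0.80 + 10^-2.37) = 0.1367
DIC = [CO2*]/α₀ = 1.081×10^-4 / 0.1367 = 0.7907 mmol/L
[CO3²⁻] = α₂·DIC; α₂ = 0.0005832, so [CO3²⁻] = 0.0005832 × 0.7907 = 0.000461 mmol/L = 0.461 μmol/L

[CO3²⁻] = 0.461 μmol/L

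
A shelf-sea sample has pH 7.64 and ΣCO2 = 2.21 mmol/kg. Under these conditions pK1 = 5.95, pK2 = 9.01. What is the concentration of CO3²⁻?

α₂ = 1 / (1 + [H⁺]/K2 + [H⁺]²/(K1K2)) = 1 / (1 + 10^+1.37 + 10^-0.32)
   = 1 / (1 + 23.442 + 0.47863) = 1/24.921 = 0.04013
[CO3²⁻] = α₂ × DIC = 0.04013 × 2.21 = 0.0887 mmol/kg

[CO3²⁻] = 0.0887 mmol/kg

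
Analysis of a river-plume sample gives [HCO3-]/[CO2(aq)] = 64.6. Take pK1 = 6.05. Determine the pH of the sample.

From K1 = [H⁺][HCO3-]/[CO2(aq)]:  pH = pK1 + log₁₀([HCO3-]/[CO2(aq)])
log₁₀(64.6) = +1.810
pH = 6.05 + (+1.810) = 7.86

pH = 7.86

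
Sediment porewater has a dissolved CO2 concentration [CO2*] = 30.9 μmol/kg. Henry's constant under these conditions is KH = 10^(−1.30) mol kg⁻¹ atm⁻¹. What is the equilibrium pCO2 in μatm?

pCO2 = 617 μatm

KH = 10^(−1.30) = 5.012×10^-2 mol kg⁻¹ atm⁻¹
pCO2 = [CO2*]/KH = 30.9×10^-6 / 5.012×10^-2 = 6.17×10^-4 atm = 617 μatm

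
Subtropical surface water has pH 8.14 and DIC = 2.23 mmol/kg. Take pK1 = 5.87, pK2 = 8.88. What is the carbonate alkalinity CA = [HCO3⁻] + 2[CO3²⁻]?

CA = [HCO3⁻] + 2[CO3²⁻] = (α₁ + 2α₂)·DIC
At pH 8.14: [H⁺]/K1 = 10^-2.27 = 0.0053703, K2/[H⁺] = 10^-0.74 = 0.18197
α₁ = 1/(1 + 0.0053703 + 0.18197) = 1/1.1873 = 0.8422; α₂ = α₁·K2/[H⁺] = 0.1533
α₁ + 2α₂ = 1.1487
CA = 1.1487 × 2.23 = 2.56 mmol/kg

CA = 2.56 mmol/kg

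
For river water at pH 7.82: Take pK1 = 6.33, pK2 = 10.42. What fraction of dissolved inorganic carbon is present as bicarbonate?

α₁ = 0.966

α₁ = 1 / (1 + [H⁺]/K1 + K2/[H⁺]) = 1 / (1 + 10^-1.49 + 10^-2.60)
   = 1 / (1 + 0.032359 + 0.0025119) = 1/1.0349 = 0.9663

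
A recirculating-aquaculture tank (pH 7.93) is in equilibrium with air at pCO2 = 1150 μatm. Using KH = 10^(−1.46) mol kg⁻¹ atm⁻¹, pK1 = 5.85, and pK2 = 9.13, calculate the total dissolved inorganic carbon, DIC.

[CO2*] = KH · pCO2 = 10^(−1.46) × 1150×10^-6 = 3.987×10^-5 mol/kg
α₀ = 1/(1 + K1/[H⁺] + K1K2/[H⁺]²) = 1/(1 + 10^+2.08 + 10^+0.88) = 0.007763
DIC = [CO2*]/α₀ = 3.987×10^-5 / 0.007763 = 5.14 mmol/kg

DIC = 5.14 mmol/kg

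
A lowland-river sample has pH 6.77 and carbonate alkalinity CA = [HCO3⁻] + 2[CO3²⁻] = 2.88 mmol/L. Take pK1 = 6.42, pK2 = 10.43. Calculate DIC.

DIC = 4.17 mmol/L

CA = [HCO3⁻] + 2[CO3²⁻] = (α₁ + 2α₂)·DIC
At pH 6.77: [H⁺]/K1 = 10^-0.35 = 0.44668, K2/[H⁺] = 10^-3.66 = 0.00021878
α₁ = 1/(1 + 0.44668 + 0.00021878) = 1/1.4469 = 0.6911; α₂ = α₁·K2/[H⁺] = 0.0001512
α₁ + 2α₂ = 0.6914
DIC = CA / (α₁ + 2α₂) = 2.88 / 0.6914 = 4.17 mmol/L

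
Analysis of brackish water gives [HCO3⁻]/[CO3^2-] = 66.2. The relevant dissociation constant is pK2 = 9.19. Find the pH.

From K2 = [H⁺][CO3^2-]/[HCO3⁻]:  pH = pK2 − log₁₀([HCO3⁻]/[CO3^2-])
log₁₀(66.2) = +1.821
pH = 9.19 − (+1.821) = 7.37

pH = 7.37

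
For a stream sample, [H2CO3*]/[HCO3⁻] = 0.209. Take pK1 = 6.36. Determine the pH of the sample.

pH = 7.04

From K1 = [H⁺][HCO3⁻]/[H2CO3*]:  pH = pK1 − log₁₀([H2CO3*]/[HCO3⁻])
log₁₀(0.209) = -0.680
pH = 6.36 − (-0.680) = 7.04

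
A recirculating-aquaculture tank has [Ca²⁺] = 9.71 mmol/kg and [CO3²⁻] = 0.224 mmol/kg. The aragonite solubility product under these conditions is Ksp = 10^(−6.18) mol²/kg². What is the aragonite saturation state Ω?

Ksp = 10^(−6.18) = 6.607×10^-7
Ω = [Ca²⁺][CO3²⁻]/Ksp = (9.71×10^-3)(0.224×10^-3) / 6.607×10^-7 = 3.29

Ω = 3.29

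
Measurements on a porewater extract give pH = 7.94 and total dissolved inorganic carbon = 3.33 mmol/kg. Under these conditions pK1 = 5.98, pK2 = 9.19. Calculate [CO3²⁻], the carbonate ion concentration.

[CO3²⁻] = 0.175 mmol/kg

α₂ = 1 / (1 + [H⁺]/K2 + [H⁺]²/(K1K2)) = 1 / (1 + 10^+1.25 + 10^-0.71)
   = 1 / (1 + 17.783 + 0.19498) = 1/18.978 = 0.05269
[CO3²⁻] = α₂ × DIC = 0.05269 × 3.33 = 0.175 mmol/kg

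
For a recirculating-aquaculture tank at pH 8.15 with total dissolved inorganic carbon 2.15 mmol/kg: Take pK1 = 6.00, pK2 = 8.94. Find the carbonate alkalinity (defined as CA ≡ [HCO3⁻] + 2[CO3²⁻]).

CA = 2.44 mmol/kg

CA = [HCO3⁻] + 2[CO3²⁻] = (α₁ + 2α₂)·DIC
At pH 8.15: [H⁺]/K1 = 10^-2.15 = 0.0070795, K2/[H⁺] = 10^-0.79 = 0.16218
α₁ = 1/(1 + 0.0070795 + 0.16218) = 1/1.1693 = 0.8552; α₂ = α₁·K2/[H⁺] = 0.1387
α₁ + 2α₂ = 1.1326
CA = 1.1326 × 2.15 = 2.44 mmol/kg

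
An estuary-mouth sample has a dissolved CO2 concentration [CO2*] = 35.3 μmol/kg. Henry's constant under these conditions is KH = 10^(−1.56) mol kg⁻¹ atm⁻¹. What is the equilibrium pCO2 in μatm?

KH = 10^(−1.56) = 2.754×10^-2 mol kg⁻¹ atm⁻¹
pCO2 = [CO2*]/KH = 35.3×10^-6 / 2.754×10^-2 = 1.28×10^-3 atm = 1280 μatm

pCO2 = 1280 μatm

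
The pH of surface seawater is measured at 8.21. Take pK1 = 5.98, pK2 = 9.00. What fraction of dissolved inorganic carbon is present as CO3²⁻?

α₂ = 1 / (1 + [H⁺]/K2 + [H⁺]²/(K1K2)) = 1 / (1 + 10^+0.79 + 10^-1.44)
   = 1 / (1 + 6.1660 + 0.036308) = 1/7.2023 = 0.1388

α₂ = 0.139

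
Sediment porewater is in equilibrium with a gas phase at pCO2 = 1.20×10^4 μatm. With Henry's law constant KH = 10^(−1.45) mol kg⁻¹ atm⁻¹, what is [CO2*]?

KH = 10^(−1.45) = 3.548×10^-2 mol kg⁻¹ atm⁻¹
[CO2*] = KH · pCO2 = 3.548×10^-2 × 1.20×10^4×10^-6 atm = 4.26×10^-4 mol/kg

[CO2*] = 426 μmol/kg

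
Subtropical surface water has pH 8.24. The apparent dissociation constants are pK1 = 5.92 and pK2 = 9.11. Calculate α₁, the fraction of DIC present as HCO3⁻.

α₁ = 1 / (1 + [H⁺]/K1 + K2/[H⁺]) = 1 / (1 + 10^-2.32 + 10^-0.87)
   = 1 / (1 + 0.0047863 + 0.13490) = 1/1.1397 = 0.8774

α₁ = 0.877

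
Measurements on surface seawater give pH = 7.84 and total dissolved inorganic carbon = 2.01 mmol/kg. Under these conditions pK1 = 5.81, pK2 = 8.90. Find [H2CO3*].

α₀ = 1 / (1 + K1/[H⁺] + K1K2/[H⁺]²) = 1 / (1 + 10^+2.03 + 10^+0.97)
   = 1 / (1 + 107.15 + 9.3325) = 1/117.48 = 0.008512
[CO2*] = α₀ × DIC = 0.008512 × 2.01 = 0.0171 mmol/kg = 17.1 μmol/kg

[CO2*] = 17.1 μmol/kg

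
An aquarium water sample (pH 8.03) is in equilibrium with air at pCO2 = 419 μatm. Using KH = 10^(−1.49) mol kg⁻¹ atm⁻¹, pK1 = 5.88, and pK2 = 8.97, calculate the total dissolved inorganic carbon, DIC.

DIC = 2.15 mmol/kg

[CO2*] = KH · pCO2 = 10^(−1.49) × 419×10^-6 = 1.356×10^-5 mol/kg
α₀ = 1/(1 + K1/[H⁺] + K1K2/[H⁺]²) = 1/(1 + 10^+2.15 + 10^+1.21) = 0.006310
DIC = [CO2*]/α₀ = 1.356×10^-5 / 0.006310 = 2.15 mmol/kg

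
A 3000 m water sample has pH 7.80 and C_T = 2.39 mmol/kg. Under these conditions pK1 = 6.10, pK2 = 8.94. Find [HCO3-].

α₁ = 1 / (1 + [H⁺]/K1 + K2/[H⁺]) = 1 / (1 + 10^-1.70 + 10^-1.14)
   = 1 / (1 + 0.019953 + 0.072444) = 1/1.0924 = 0.9154
[HCO3⁻] = α₁ × DIC = 0.9154 × 2.39 = 2.19 mmol/kg

[HCO3⁻] = 2.19 mmol/kg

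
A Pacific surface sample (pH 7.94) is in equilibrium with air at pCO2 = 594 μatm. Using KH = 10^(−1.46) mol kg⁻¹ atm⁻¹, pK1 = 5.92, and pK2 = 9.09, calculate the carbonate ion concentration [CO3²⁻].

[CO3²⁻] = 0.153 mmol/kg

[CO2*] = KH · pCO2 = 10^(−1.46) × 594×10^-6 = 2.060×10^-5 mol/kg
α₀ = 1/(1 + K1/[H⁺] + K1K2/[H⁺]²) = 1/(1 + 10^+2.02 + 10^+0.87) = 0.008840
DIC = [CO2*]/α₀ = 2.060×10^-5 / 0.008840 = 2.330 mmol/kg
[CO3²⁻] = α₂·DIC; α₂ = 0.06553, so [CO3²⁻] = 0.06553 × 2.330 = 0.153 mmol/kg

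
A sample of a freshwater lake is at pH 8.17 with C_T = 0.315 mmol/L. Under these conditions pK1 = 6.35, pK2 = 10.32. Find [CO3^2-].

[CO3²⁻] = 2.18 μmol/L

α₂ = 1 / (1 + [H⁺]/K2 + [H⁺]²/(K1K2)) = 1 / (1 + 10^+2.15 + 10^+0.33)
   = 1 / (1 + 141.25 + 2.1380) = 1/144.39 = 0.006926
[CO3²⁻] = α₂ × DIC = 0.006926 × 0.315 = 0.00218 mmol/L = 2.18 μmol/L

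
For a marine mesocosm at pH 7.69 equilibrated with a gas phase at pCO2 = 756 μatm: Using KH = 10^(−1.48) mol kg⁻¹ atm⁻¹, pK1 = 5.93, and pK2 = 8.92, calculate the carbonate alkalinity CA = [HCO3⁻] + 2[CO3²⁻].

CA = 1.61 mmol/kg

[CO2*] = KH · pCO2 = 10^(−1.48) × 756×10^-6 = 2.503×10^-5 mol/kg
α₀ = 1/(1 + K1/[H⁺] + K1K2/[H⁺]²) = 1/(1 + 10^+1.76 + 10^+0.53) = 0.01615
DIC = [CO2*]/α₀ = 2.503×10^-5 / 0.01615 = 1.550 mmol/kg
CA = (α₁ + 2α₂)·DIC = (0.9291 + 2×0.05471) × 1.550 = 1.61 mmol/kg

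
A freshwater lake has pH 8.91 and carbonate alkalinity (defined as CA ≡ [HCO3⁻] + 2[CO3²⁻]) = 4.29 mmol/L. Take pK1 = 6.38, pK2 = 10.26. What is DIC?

DIC = 4.13 mmol/L

CA = [HCO3⁻] + 2[CO3²⁻] = (α₁ + 2α₂)·DIC
At pH 8.91: [H⁺]/K1 = 10^-2.53 = 0.0029512, K2/[H⁺] = 10^-1.35 = 0.044668
α₁ = 1/(1 + 0.0029512 + 0.044668) = 1/1.0476 = 0.9545; α₂ = α₁·K2/[H⁺] = 0.04264
α₁ + 2α₂ = 1.0398
DIC = CA / (α₁ + 2α₂) = 4.29 / 1.0398 = 4.13 mmol/L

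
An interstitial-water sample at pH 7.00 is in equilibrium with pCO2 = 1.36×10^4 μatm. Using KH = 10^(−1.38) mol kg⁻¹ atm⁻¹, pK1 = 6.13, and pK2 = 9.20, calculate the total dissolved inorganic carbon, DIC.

[CO2*] = KH · pCO2 = 10^(−1.38) × 1.36×10^4×10^-6 = 5.669×10^-4 mol/kg
α₀ = 1/(1 + K1/[H⁺] + K1K2/[H⁺]²) = 1/(1 + 10^+0.87 + 10^-1.33) = 0.1182
DIC = [CO2*]/α₀ = 5.669×10^-4 / 0.1182 = 4.80 mmol/kg

DIC = 4.80 mmol/kg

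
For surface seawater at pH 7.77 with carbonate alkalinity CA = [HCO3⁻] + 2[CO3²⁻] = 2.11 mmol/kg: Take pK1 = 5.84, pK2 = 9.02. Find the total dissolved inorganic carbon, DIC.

DIC = 2.03 mmol/kg

CA = [HCO3⁻] + 2[CO3²⁻] = (α₁ + 2α₂)·DIC
At pH 7.77: [H⁺]/K1 = 10^-1.93 = 0.011749, K2/[H⁺] = 10^-1.25 = 0.056234
α₁ = 1/(1 + 0.011749 + 0.056234) = 1/1.0680 = 0.9363; α₂ = α₁·K2/[H⁺] = 0.05265
α₁ + 2α₂ = 1.0417
DIC = CA / (α₁ + 2α₂) = 2.11 / 1.0417 = 2.03 mmol/kg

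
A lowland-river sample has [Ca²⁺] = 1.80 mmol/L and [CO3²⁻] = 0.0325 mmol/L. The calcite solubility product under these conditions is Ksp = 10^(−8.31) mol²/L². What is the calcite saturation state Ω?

Ksp = 10^(−8.31) = 4.898×10^-9
Ω = [Ca²⁺][CO3²⁻]/Ksp = (1.80×10^-3)(0.0325×10^-3) / 4.898×10^-9 = 11.9

Ω = 11.9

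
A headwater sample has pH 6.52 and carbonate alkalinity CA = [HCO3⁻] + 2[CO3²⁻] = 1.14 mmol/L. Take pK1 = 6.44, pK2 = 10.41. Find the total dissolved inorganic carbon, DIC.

DIC = 2.09 mmol/L

CA = [HCO3⁻] + 2[CO3²⁻] = (α₁ + 2α₂)·DIC
At pH 6.52: [H⁺]/K1 = 10^-0.08 = 0.83176, K2/[H⁺] = 10^-3.89 = 0.00012882
α₁ = 1/(1 + 0.83176 + 0.00012882) = 1/1.8319 = 0.5459; α₂ = α₁·K2/[H⁺] = 7.032×10^-5
α₁ + 2α₂ = 0.5460
DIC = CA / (α₁ + 2α₂) = 1.14 / 0.5460 = 2.09 mmol/L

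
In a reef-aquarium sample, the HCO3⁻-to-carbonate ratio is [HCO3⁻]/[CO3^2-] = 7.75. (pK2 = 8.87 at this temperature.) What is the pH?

From K2 = [H⁺][CO3^2-]/[HCO3⁻]:  pH = pK2 − log₁₀([HCO3⁻]/[CO3^2-])
log₁₀(7.75) = +0.889
pH = 8.87 − (+0.889) = 7.98

pH = 7.98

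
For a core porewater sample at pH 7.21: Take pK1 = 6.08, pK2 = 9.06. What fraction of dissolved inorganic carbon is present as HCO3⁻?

α₁ = 0.919

α₁ = 1 / (1 + [H⁺]/K1 + K2/[H⁺]) = 1 / (1 + 10^-1.13 + 10^-1.85)
   = 1 / (1 + 0.074131 + 0.014125) = 1/1.0883 = 0.9189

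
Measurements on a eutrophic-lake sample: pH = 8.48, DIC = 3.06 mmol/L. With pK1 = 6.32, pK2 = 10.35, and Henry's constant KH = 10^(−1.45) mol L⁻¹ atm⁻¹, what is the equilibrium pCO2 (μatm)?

α₀ = 1 / (1 + K1/[H⁺] + K1K2/[H⁺]²) = 1 / (1 + 10^+2.16 + 10^+0.29)
   = 1 / (1 + 144.54 + 1.9498) = 1/147.49 = 0.006780
[CO2*] = α₀ × DIC = 0.006780 × 3.06 = 0.02075 mmol/L
pCO2 = [CO2*]/KH = 2.075×10^-5 / 3.548×10^-2 = 585 μatm

pCO2 = 585 μatm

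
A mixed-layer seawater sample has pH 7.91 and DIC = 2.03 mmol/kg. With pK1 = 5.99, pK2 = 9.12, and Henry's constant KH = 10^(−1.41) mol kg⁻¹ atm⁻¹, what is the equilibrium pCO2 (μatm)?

α₀ = 1 / (1 + K1/[H⁺] + K1K2/[H⁺]²) = 1 / (1 + 10^+1.92 + 10^+0.71)
   = 1 / (1 + 83.176 + 5.1286) = 1/89.305 = 0.01120
[CO2*] = α₀ × DIC = 0.01120 × 2.03 = 0.02273 mmol/kg
pCO2 = [CO2*]/KH = 2.273×10^-5 / 3.890×10^-2 = 584 μatm

pCO2 = 584 μatm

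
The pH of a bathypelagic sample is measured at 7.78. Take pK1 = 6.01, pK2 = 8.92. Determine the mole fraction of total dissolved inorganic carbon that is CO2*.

α₀ = 1 / (1 + K1/[H⁺] + K1K2/[H⁺]²) = 1 / (1 + 10^+1.77 + 10^+0.63)
   = 1 / (1 + 58.884 + 4.2658) = 1/64.150 = 0.01559

α₀ = 0.0156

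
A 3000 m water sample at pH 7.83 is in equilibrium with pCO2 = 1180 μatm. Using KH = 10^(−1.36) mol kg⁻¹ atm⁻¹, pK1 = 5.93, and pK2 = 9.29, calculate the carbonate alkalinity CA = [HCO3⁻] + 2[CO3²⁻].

CA = 4.38 mmol/kg

[CO2*] = KH · pCO2 = 10^(−1.36) × 1180×10^-6 = 5.151×10^-5 mol/kg
α₀ = 1/(1 + K1/[H⁺] + K1K2/[H⁺]²) = 1/(1 + 10^+1.90 + 10^+0.44) = 0.01202
DIC = [CO2*]/α₀ = 5.151×10^-5 / 0.01202 = 4.285 mmol/kg
CA = (α₁ + 2α₂)·DIC = (0.9549 + 2×0.03311) × 4.285 = 4.38 mmol/kg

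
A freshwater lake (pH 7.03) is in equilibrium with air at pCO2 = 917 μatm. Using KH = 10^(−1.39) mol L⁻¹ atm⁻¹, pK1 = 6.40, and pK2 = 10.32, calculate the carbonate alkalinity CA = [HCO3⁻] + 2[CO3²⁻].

[CO2*] = KH · pCO2 = 10^(−1.39) × 917×10^-6 = 3.736×10^-5 mol/L
α₀ = 1/(1 + K1/[H⁺] + K1K2/[H⁺]²) = 1/(1 + 10^+0.63 + 10^-2.66) = 0.1898
DIC = [CO2*]/α₀ = 3.736×10^-5 / 0.1898 = 0.1968 mmol/L
CA = (α₁ + 2α₂)·DIC = (0.8098 + 2×0.0004153) × 0.1968 = 0.160 mmol/L

CA = 0.160 mmol/L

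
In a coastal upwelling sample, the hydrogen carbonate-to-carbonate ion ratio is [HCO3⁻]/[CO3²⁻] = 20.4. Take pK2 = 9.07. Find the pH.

From K2 = [H⁺][CO3²⁻]/[HCO3⁻]:  pH = pK2 − log₁₀([HCO3⁻]/[CO3²⁻])
log₁₀(20.4) = +1.310
pH = 9.07 − (+1.310) = 7.76

pH = 7.76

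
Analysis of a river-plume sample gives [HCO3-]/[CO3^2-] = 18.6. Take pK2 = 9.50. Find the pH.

From K2 = [H⁺][CO3^2-]/[HCO3-]:  pH = pK2 − log₁₀([HCO3-]/[CO3^2-])
log₁₀(18.6) = +1.270
pH = 9.50 − (+1.270) = 8.23

pH = 8.23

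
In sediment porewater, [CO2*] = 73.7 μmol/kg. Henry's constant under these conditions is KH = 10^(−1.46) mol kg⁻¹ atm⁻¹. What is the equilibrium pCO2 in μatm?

KH = 10^(−1.46) = 3.467×10^-2 mol kg⁻¹ atm⁻¹
pCO2 = [CO2*]/KH = 73.7×10^-6 / 3.467×10^-2 = 2.13×10^-3 atm = 2130 μatm

pCO2 = 2130 μatm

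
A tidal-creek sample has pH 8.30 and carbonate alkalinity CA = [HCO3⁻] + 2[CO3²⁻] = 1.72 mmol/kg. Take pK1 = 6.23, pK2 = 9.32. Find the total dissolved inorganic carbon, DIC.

CA = [HCO3⁻] + 2[CO3²⁻] = (α₁ + 2α₂)·DIC
At pH 8.30: [H⁺]/K1 = 10^-2.07 = 0.0085114, K2/[H⁺] = 10^-1.02 = 0.095499
α₁ = 1/(1 + 0.0085114 + 0.095499) = 1/1.1040 = 0.9058; α₂ = α₁·K2/[H⁺] = 0.08650
α₁ + 2α₂ = 1.0788
DIC = CA / (α₁ + 2α₂) = 1.72 / 1.0788 = 1.59 mmol/kg

DIC = 1.59 mmol/kg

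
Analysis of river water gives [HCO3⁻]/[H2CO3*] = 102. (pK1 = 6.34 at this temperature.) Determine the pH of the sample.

pH = 8.35

From K1 = [H⁺][HCO3⁻]/[H2CO3*]:  pH = pK1 + log₁₀([HCO3⁻]/[H2CO3*])
log₁₀(102) = +2.009
pH = 6.34 + (+2.009) = 8.35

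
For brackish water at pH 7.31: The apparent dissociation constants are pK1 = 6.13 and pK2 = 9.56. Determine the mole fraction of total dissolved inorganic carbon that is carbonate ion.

α₂ = 0.00525

α₂ = 1 / (1 + [H⁺]/K2 + [H⁺]²/(K1K2)) = 1 / (1 + 10^+2.25 + 10^+1.07)
   = 1 / (1 + 177.83 + 11.749) = 1/190.58 = 0.005247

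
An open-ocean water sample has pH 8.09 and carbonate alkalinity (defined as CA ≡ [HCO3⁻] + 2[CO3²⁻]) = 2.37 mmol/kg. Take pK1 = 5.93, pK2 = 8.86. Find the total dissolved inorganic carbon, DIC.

DIC = 2.08 mmol/kg

CA = [HCO3⁻] + 2[CO3²⁻] = (α₁ + 2α₂)·DIC
At pH 8.09: [H⁺]/K1 = 10^-2.16 = 0.0069183, K2/[H⁺] = 10^-0.77 = 0.16982
α₁ = 1/(1 + 0.0069183 + 0.16982) = 1/1.1767 = 0.8498; α₂ = α₁·K2/[H⁺] = 0.1443
α₁ + 2α₂ = 1.1384
DIC = CA / (α₁ + 2α₂) = 2.37 / 1.1384 = 2.08 mmol/kg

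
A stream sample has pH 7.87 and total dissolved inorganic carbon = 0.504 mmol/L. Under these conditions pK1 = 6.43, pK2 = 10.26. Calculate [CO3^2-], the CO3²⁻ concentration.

[CO3²⁻] = 1.97 μmol/L

α₂ = 1 / (1 + [H⁺]/K2 + [H⁺]²/(K1K2)) = 1 / (1 + 10^+2.39 + 10^+0.95)
   = 1 / (1 + 245.47 + 8.9125) = 1/255.38 = 0.003916
[CO3²⁻] = α₂ × DIC = 0.003916 × 0.504 = 0.00197 mmol/L = 1.97 μmol/L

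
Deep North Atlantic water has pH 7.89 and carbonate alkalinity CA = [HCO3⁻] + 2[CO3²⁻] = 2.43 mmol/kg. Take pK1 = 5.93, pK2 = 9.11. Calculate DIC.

CA = [HCO3⁻] + 2[CO3²⁻] = (α₁ + 2α₂)·DIC
At pH 7.89: [H⁺]/K1 = 10^-1.96 = 0.010965, K2/[H⁺] = 10^-1.22 = 0.060256
α₁ = 1/(1 + 0.010965 + 0.060256) = 1/1.0712 = 0.9335; α₂ = α₁·K2/[H⁺] = 0.05625
α₁ + 2α₂ = 1.0460
DIC = CA / (α₁ + 2α₂) = 2.43 / 1.0460 = 2.32 mmol/kg

DIC = 2.32 mmol/kg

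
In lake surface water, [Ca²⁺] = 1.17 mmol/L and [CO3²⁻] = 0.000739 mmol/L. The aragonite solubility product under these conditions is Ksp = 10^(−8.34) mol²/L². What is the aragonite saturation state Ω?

Ksp = 10^(−8.34) = 4.571×10^-9
Ω = [Ca²⁺][CO3²⁻]/Ksp = (1.17×10^-3)(0.000739×10^-3) / 4.571×10^-9 = 0.189

Ω = 0.189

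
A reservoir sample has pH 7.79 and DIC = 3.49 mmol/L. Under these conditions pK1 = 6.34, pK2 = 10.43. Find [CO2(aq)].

α₀ = 1 / (1 + K1/[H⁺] + K1K2/[H⁺]²) = 1 / (1 + 10^+1.45 + 10^-1.19)
   = 1 / (1 + 28.184 + 0.064565) = 1/29.248 = 0.03419
[CO2*] = α₀ × DIC = 0.03419 × 3.49 = 0.119 mmol/L

[CO2*] = 0.119 mmol/L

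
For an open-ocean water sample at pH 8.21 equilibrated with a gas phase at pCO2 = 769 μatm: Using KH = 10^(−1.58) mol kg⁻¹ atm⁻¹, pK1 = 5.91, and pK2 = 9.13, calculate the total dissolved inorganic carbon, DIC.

DIC = 4.54 mmol/kg

[CO2*] = KH · pCO2 = 10^(−1.58) × 769×10^-6 = 2.023×10^-5 mol/kg
α₀ = 1/(1 + K1/[H⁺] + K1K2/[H⁺]²) = 1/(1 + 10^+2.30 + 10^+1.38) = 0.004454
DIC = [CO2*]/α₀ = 2.023×10^-5 / 0.004454 = 4.54 mmol/kg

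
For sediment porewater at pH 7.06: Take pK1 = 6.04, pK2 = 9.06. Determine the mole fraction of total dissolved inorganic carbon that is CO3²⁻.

α₂ = 1 / (1 + [H⁺]/K2 + [H⁺]²/(K1K2)) = 1 / (1 + 10^+2.00 + 10^+0.98)
   = 1 / (1 + 100.00 + 9.5499) = 1/110.55 = 0.009046

α₂ = 0.00905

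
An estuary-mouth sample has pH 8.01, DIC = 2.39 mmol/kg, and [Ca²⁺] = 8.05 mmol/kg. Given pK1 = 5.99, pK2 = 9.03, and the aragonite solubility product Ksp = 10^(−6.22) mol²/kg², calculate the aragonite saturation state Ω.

Ω = 2.76

α₂ = 1 / (1 + [H⁺]/K2 + [H⁺]²/(K1K2)) = 1 / (1 + 10^+1.02 + 10^-1.00)
   = 1 / (1 + 10.471 + 0.10000) = 1/11.571 = 0.08642
[CO3²⁻] = α₂ × DIC = 0.08642 × 2.39 = 0.2065 mmol/kg
Ksp = 10^(−6.22) = 6.026×10^-7
Ω = [Ca²⁺][CO3²⁻]/Ksp = (8.05×10^-3)(2.065×10^-4) / 6.026×10^-7 = 2.76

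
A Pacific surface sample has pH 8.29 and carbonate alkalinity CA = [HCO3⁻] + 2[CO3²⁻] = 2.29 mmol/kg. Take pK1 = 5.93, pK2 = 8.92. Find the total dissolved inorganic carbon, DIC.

DIC = 1.93 mmol/kg

CA = [HCO3⁻] + 2[CO3²⁻] = (α₁ + 2α₂)·DIC
At pH 8.29: [H⁺]/K1 = 10^-2.36 = 0.0043652, K2/[H⁺] = 10^-0.63 = 0.23442
α₁ = 1/(1 + 0.0043652 + 0.23442) = 1/1.2388 = 0.8072; α₂ = α₁·K2/[H⁺] = 0.1892
α₁ + 2α₂ = 1.1857
DIC = CA / (α₁ + 2α₂) = 2.29 / 1.1857 = 1.93 mmol/kg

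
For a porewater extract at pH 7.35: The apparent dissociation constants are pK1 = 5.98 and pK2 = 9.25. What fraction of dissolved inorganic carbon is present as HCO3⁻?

α₁ = 0.948

α₁ = 1 / (1 + [H⁺]/K1 + K2/[H⁺]) = 1 / (1 + 10^-1.37 + 10^-1.90)
   = 1 / (1 + 0.042658 + 0.012589) = 1/1.0552 = 0.9476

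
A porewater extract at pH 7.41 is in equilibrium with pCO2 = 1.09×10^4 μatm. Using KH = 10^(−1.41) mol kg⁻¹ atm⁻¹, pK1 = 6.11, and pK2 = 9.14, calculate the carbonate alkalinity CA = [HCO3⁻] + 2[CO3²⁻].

CA = 8.78 mmol/kg

[CO2*] = KH · pCO2 = 10^(−1.41) × 1.09×10^4×10^-6 = 4.241×10^-4 mol/kg
α₀ = 1/(1 + K1/[H⁺] + K1K2/[H⁺]²) = 1/(1 + 10^+1.30 + 10^-0.43) = 0.04690
DIC = [CO2*]/α₀ = 4.241×10^-4 / 0.04690 = 9.043 mmol/kg
CA = (α₁ + 2α₂)·DIC = (0.9357 + 2×0.01742) × 9.043 = 8.78 mmol/kg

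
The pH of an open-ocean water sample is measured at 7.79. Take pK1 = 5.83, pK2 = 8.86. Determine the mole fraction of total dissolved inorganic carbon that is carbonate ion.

α₂ = 1 / (1 + [H⁺]/K2 + [H⁺]²/(K1K2)) = 1 / (1 + 10^+1.07 + 10^-0.89)
   = 1 / (1 + 11.749 + 0.12882) = 1/12.878 = 0.07765

α₂ = 0.0777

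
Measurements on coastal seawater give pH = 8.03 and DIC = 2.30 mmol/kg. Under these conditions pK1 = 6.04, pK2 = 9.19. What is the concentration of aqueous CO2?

[CO2*] = 0.0218 mmol/kg

α₀ = 1 / (1 + K1/[H⁺] + K1K2/[H⁺]²) = 1 / (1 + 10^+1.99 + 10^+0.83)
   = 1 / (1 + 97.724 + 6.7608) = 1/105.48 = 0.009480
[CO2*] = α₀ × DIC = 0.009480 × 2.30 = 0.0218 mmol/kg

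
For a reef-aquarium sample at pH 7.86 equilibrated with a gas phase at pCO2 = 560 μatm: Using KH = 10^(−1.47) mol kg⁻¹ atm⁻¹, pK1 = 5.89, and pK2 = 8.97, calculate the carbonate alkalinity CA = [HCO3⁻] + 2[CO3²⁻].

[CO2*] = KH · pCO2 = 10^(−1.47) × 560×10^-6 = 1.898×10^-5 mol/kg
α₀ = 1/(1 + K1/[H⁺] + K1K2/[H⁺]²) = 1/(1 + 10^+1.97 + 10^+0.86) = 0.009845
DIC = [CO2*]/α₀ = 1.898×10^-5 / 0.009845 = 1.927 mmol/kg
CA = (α₁ + 2α₂)·DIC = (0.9188 + 2×0.07132) × 1.927 = 2.05 mmol/kg

CA = 2.05 mmol/kg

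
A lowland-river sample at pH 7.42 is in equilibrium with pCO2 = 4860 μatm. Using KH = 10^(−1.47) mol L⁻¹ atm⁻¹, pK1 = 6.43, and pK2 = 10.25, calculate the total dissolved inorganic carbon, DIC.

DIC = 1.78 mmol/L

[CO2*] = KH · pCO2 = 10^(−1.47) × 4860×10^-6 = 1.647×10^-4 mol/L
α₀ = 1/(1 + K1/[H⁺] + K1K2/[H⁺]²) = 1/(1 + 10^+0.99 + 10^-1.84) = 0.09271
DIC = [CO2*]/α₀ = 1.647×10^-4 / 0.09271 = 1.78 mmol/L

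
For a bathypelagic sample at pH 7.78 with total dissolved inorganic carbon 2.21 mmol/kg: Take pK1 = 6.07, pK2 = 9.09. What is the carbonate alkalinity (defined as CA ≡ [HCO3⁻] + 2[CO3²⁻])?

CA = [HCO3⁻] + 2[CO3²⁻] = (α₁ + 2α₂)·DIC
At pH 7.78: [H⁺]/K1 = 10^-1.71 = 0.019498, K2/[H⁺] = 10^-1.31 = 0.048978
α₁ = 1/(1 + 0.019498 + 0.048978) = 1/1.0685 = 0.9359; α₂ = α₁·K2/[H⁺] = 0.04584
α₁ + 2α₂ = 1.0276
CA = 1.0276 × 2.21 = 2.27 mmol/kg

CA = 2.27 mmol/kg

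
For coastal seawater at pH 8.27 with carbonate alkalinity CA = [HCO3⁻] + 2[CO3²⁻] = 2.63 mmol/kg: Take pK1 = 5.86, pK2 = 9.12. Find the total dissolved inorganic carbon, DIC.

CA = [HCO3⁻] + 2[CO3²⁻] = (α₁ + 2α₂)·DIC
At pH 8.27: [H⁺]/K1 = 10^-2.41 = 0.0038905, K2/[H⁺] = 10^-0.85 = 0.14125
α₁ = 1/(1 + 0.0038905 + 0.14125) = 1/1.1451 = 0.8733; α₂ = α₁·K2/[H⁺] = 0.1234
α₁ + 2α₂ = 1.1200
DIC = CA / (α₁ + 2α₂) = 2.63 / 1.1200 = 2.35 mmol/kg

DIC = 2.35 mmol/kg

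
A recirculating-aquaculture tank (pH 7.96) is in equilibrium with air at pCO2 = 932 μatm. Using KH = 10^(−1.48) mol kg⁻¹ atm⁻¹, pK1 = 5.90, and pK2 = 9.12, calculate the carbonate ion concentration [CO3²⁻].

[CO2*] = KH · pCO2 = 10^(−1.48) × 932×10^-6 = 3.086×10^-5 mol/kg
α₀ = 1/(1 + K1/[H⁺] + K1K2/[H⁺]²) = 1/(1 + 10^+2.06 + 10^+0.90) = 0.008080
DIC = [CO2*]/α₀ = 3.086×10^-5 / 0.008080 = 3.819 mmol/kg
[CO3²⁻] = α₂·DIC; α₂ = 0.06418, so [CO3²⁻] = 0.06418 × 3.819 = 0.245 mmol/kg

[CO3²⁻] = 0.245 mmol/kg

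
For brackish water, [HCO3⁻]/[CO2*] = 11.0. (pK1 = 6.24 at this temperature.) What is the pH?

From K1 = [H⁺][HCO3⁻]/[CO2*]:  pH = pK1 + log₁₀([HCO3⁻]/[CO2*])
log₁₀(11.0) = +1.041
pH = 6.24 + (+1.041) = 7.28

pH = 7.28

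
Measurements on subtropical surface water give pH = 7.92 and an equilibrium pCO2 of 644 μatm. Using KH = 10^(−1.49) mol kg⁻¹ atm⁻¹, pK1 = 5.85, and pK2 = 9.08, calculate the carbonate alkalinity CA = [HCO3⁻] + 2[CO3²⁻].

[CO2*] = KH · pCO2 = 10^(−1.49) × 644×10^-6 = 2.084×10^-5 mol/kg
α₀ = 1/(1 + K1/[H⁺] + K1K2/[H⁺]²) = 1/(1 + 10^+2.07 + 10^+0.91) = 0.007898
DIC = [CO2*]/α₀ = 2.084×10^-5 / 0.007898 = 2.639 mmol/kg
CA = (α₁ + 2α₂)·DIC = (0.9279 + 2×0.06420) × 2.639 = 2.79 mmol/kg

CA = 2.79 mmol/kg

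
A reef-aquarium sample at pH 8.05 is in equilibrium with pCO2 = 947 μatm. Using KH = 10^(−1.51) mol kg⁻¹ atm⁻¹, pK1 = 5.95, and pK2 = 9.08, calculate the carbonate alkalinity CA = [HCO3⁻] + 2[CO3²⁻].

[CO2*] = KH · pCO2 = 10^(−1.51) × 947×10^-6 = 2.927×10^-5 mol/kg
α₀ = 1/(1 + K1/[H⁺] + K1K2/[H⁺]²) = 1/(1 + 10^+2.10 + 10^+1.07) = 0.007213
DIC = [CO2*]/α₀ = 2.927×10^-5 / 0.007213 = 4.057 mmol/kg
CA = (α₁ + 2α₂)·DIC = (0.9080 + 2×0.08474) × 4.057 = 4.37 mmol/kg

CA = 4.37 mmol/kg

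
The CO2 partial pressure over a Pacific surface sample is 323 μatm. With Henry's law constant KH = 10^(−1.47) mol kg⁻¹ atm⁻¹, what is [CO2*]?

[CO2*] = 10.9 μmol/kg

KH = 10^(−1.47) = 3.388×10^-2 mol kg⁻¹ atm⁻¹
[CO2*] = KH · pCO2 = 3.388×10^-2 × 323×10^-6 atm = 1.09×10^-5 mol/kg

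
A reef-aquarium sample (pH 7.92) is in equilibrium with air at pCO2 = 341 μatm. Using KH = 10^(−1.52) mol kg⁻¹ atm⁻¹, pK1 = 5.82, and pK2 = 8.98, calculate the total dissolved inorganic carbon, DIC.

[CO2*] = KH · pCO2 = 10^(−1.52) × 341×10^-6 = 1.030×10^-5 mol/kg
α₀ = 1/(1 + K1/[H⁺] + K1K2/[H⁺]²) = 1/(1 + 10^+2.10 + 10^+1.04) = 0.007254
DIC = [CO2*]/α₀ = 1.030×10^-5 / 0.007254 = 1.42 mmol/kg

DIC = 1.42 mmol/kg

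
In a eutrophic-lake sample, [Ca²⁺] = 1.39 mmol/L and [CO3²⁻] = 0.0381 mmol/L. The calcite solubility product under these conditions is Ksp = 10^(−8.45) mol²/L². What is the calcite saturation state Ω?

Ω = 14.9

Ksp = 10^(−8.45) = 3.548×10^-9
Ω = [Ca²⁺][CO3²⁻]/Ksp = (1.39×10^-3)(0.0381×10^-3) / 3.548×10^-9 = 14.9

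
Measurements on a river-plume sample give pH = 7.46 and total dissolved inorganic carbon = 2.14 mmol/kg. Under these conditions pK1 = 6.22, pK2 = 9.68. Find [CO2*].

[CO2*] = 0.116 mmol/kg

α₀ = 1 / (1 + K1/[H⁺] + K1K2/[H⁺]²) = 1 / (1 + 10^+1.24 + 10^-0.98)
   = 1 / (1 + 17.378 + 0.10471) = 1/18.483 = 0.05410
[CO2*] = α₀ × DIC = 0.05410 × 2.14 = 0.116 mmol/kg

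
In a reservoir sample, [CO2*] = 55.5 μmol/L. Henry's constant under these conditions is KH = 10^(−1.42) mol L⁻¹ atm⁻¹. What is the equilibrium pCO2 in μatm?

pCO2 = 1460 μatm

KH = 10^(−1.42) = 3.802×10^-2 mol L⁻¹ atm⁻¹
pCO2 = [CO2*]/KH = 55.5×10^-6 / 3.802×10^-2 = 1.46×10^-3 atm = 1460 μatm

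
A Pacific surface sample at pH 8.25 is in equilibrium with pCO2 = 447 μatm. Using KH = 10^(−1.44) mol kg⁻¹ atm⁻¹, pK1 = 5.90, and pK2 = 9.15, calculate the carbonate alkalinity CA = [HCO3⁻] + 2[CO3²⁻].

[CO2*] = KH · pCO2 = 10^(−1.44) × 447×10^-6 = 1.623×10^-5 mol/kg
α₀ = 1/(1 + K1/[H⁺] + K1K2/[H⁺]²) = 1/(1 + 10^+2.35 + 10^+1.45) = 0.003952
DIC = [CO2*]/α₀ = 1.623×10^-5 / 0.003952 = 4.107 mmol/kg
CA = (α₁ + 2α₂)·DIC = (0.8847 + 2×0.1114) × 4.107 = 4.55 mmol/kg

CA = 4.55 mmol/kg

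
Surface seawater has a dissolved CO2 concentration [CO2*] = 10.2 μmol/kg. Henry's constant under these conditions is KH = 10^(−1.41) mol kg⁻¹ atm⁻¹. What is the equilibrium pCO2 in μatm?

pCO2 = 262 μatm

KH = 10^(−1.41) = 3.890×10^-2 mol kg⁻¹ atm⁻¹
pCO2 = [CO2*]/KH = 10.2×10^-6 / 3.890×10^-2 = 2.62×10^-4 atm = 262 μatm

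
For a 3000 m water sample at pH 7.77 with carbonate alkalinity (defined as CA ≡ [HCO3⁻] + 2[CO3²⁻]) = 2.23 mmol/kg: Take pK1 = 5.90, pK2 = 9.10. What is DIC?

CA = [HCO3⁻] + 2[CO3²⁻] = (α₁ + 2α₂)·DIC
At pH 7.77: [H⁺]/K1 = 10^-1.87 = 0.013490, K2/[H⁺] = 10^-1.33 = 0.046774
α₁ = 1/(1 + 0.013490 + 0.046774) = 1/1.0603 = 0.9432; α₂ = α₁·K2/[H⁺] = 0.04412
α₁ + 2α₂ = 1.0314
DIC = CA / (α₁ + 2α₂) = 2.23 / 1.0314 = 2.16 mmol/kg

DIC = 2.16 mmol/kg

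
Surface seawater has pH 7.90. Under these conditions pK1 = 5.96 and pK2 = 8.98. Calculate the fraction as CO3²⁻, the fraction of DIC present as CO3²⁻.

α₂ = 0.0760

α₂ = 1 / (1 + [H⁺]/K2 + [H⁺]²/(K1K2)) = 1 / (1 + 10^+1.08 + 10^-0.86)
   = 1 / (1 + 12.023 + 0.13804) = 1/13.161 = 0.07598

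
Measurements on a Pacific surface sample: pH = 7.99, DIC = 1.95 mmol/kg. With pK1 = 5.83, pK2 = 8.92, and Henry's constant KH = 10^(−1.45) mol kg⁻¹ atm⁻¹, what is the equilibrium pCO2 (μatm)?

α₀ = 1 / (1 + K1/[H⁺] + K1K2/[H⁺]²) = 1 / (1 + 10^+2.16 + 10^+1.23)
   = 1 / (1 + 144.54 + 16.982) = 1/162.53 = 0.006153
[CO2*] = α₀ × DIC = 0.006153 × 1.95 = 0.01200 mmol/kg = 12.00 μmol/kg
pCO2 = [CO2*]/KH = 1.200×10^-5 / 3.548×10^-2 = 338 μatm

pCO2 = 338 μatm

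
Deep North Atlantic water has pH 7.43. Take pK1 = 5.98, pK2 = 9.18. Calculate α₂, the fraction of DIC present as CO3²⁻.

α₂ = 1 / (1 + [H⁺]/K2 + [H⁺]²/(K1K2)) = 1 / (1 + 10^+1.75 + 10^+0.30)
   = 1 / (1 + 56.234 + 1.9953) = 1/59.229 = 0.01688

α₂ = 0.0169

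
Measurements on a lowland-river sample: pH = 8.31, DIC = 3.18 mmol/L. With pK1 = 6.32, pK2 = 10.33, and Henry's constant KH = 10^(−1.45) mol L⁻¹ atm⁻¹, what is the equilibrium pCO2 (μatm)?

α₀ = 1 / (1 + K1/[H⁺] + K1K2/[H⁺]²) = 1 / (1 + 10^+1.99 + 10^-0.03)
   = 1 / (1 + 97.724 + 0.93325) = 1/99.657 = 0.01003
[CO2*] = α₀ × DIC = 0.01003 × 3.18 = 0.03191 mmol/L
pCO2 = [CO2*]/KH = 3.191×10^-5 / 3.548×10^-2 = 899 μatm

pCO2 = 899 μatm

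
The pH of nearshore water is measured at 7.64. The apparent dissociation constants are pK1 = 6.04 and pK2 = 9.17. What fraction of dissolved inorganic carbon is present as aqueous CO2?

α₀ = 1 / (1 + K1/[H⁺] + K1K2/[H⁺]²) = 1 / (1 + 10^+1.60 + 10^+0.07)
   = 1 / (1 + 39.811 + 1.1749) = 1/41.986 = 0.02382

α₀ = 0.0238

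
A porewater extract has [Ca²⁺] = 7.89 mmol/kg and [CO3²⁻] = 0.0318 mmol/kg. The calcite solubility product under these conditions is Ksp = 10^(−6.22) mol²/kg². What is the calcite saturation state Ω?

Ksp = 10^(−6.22) = 6.026×10^-7
Ω = [Ca²⁺][CO3²⁻]/Ksp = (7.89×10^-3)(0.0318×10^-3) / 6.026×10^-7 = 0.416

Ω = 0.416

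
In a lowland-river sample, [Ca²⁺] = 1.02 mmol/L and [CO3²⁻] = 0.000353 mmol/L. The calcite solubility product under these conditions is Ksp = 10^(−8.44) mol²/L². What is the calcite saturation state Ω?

Ω = 0.0992

Ksp = 10^(−8.44) = 3.631×10^-9
Ω = [Ca²⁺][CO3²⁻]/Ksp = (1.02×10^-3)(0.000353×10^-3) / 3.631×10^-9 = 0.0992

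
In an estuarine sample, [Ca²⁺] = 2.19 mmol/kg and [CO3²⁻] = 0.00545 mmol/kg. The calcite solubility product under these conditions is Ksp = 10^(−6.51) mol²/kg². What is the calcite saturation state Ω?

Ksp = 10^(−6.51) = 3.090×10^-7
Ω = [Ca²⁺][CO3²⁻]/Ksp = (2.19×10^-3)(0.00545×10^-3) / 3.090×10^-7 = 0.0386

Ω = 0.0386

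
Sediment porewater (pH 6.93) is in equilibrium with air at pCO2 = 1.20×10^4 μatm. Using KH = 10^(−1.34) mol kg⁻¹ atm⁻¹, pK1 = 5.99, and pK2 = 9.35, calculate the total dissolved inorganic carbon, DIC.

DIC = 5.34 mmol/kg

[CO2*] = KH · pCO2 = 10^(−1.34) × 1.20×10^4×10^-6 = 5.485×10^-4 mol/kg
α₀ = 1/(1 + K1/[H⁺] + K1K2/[H⁺]²) = 1/(1 + 10^+0.94 + 10^-1.48) = 0.1026
DIC = [CO2*]/α₀ = 5.485×10^-4 / 0.1026 = 5.34 mmol/kg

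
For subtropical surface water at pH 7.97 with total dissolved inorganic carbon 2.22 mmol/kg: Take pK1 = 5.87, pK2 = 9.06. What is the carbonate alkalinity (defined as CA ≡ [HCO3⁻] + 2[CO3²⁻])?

CA = [HCO3⁻] + 2[CO3²⁻] = (α₁ + 2α₂)·DIC
At pH 7.97: [H⁺]/K1 = 10^-2.10 = 0.0079433, K2/[H⁺] = 10^-1.09 = 0.081283
α₁ = 1/(1 + 0.0079433 + 0.081283) = 1/1.0892 = 0.9181; α₂ = α₁·K2/[H⁺] = 0.07462
α₁ + 2α₂ = 1.0673
CA = 1.0673 × 2.22 = 2.37 mmol/kg

CA = 2.37 mmol/kg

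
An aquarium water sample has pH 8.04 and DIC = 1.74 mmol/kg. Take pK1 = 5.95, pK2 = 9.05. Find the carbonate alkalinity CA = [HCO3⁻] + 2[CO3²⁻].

CA = [HCO3⁻] + 2[CO3²⁻] = (α₁ + 2α₂)·DIC
At pH 8.04: [H⁺]/K1 = 10^-2.09 = 0.0081283, K2/[H⁺] = 10^-1.01 = 0.097724
α₁ = 1/(1 + 0.0081283 + 0.097724) = 1/1.1059 = 0.9043; α₂ = α₁·K2/[H⁺] = 0.08837
α₁ + 2α₂ = 1.0810
CA = 1.0810 × 1.74 = 1.88 mmol/kg

CA = 1.88 mmol/kg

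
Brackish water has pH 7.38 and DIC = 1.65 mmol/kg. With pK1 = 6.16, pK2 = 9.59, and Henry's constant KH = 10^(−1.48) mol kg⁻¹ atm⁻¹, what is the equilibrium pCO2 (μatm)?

pCO2 = 2820 μatm

α₀ = 1 / (1 + K1/[H⁺] + K1K2/[H⁺]²) = 1 / (1 + 10^+1.22 + 10^-0.99)
   = 1 / (1 + 16.596 + 0.10233) = 1/17.698 = 0.05650
[CO2*] = α₀ × DIC = 0.05650 × 1.65 = 0.09323 mmol/kg
pCO2 = [CO2*]/KH = 9.323×10^-5 / 3.311×10^-2 = 2820 μatm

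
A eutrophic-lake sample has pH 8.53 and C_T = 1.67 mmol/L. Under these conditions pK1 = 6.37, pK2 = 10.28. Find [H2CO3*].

α₀ = 1 / (1 + K1/[H⁺] + K1K2/[H⁺]²) = 1 / (1 + 10^+2.16 + 10^+0.41)
   = 1 / (1 + 144.54 + 2.5704) = 1/148.11 = 0.006752
[CO2*] = α₀ × DIC = 0.006752 × 1.67 = 0.0113 mmol/L = 11.3 μmol/L

[CO2*] = 11.3 μmol/L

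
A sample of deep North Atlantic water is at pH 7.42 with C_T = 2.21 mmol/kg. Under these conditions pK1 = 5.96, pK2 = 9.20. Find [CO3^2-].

α₂ = 1 / (1 + [H⁺]/K2 + [H⁺]²/(K1K2)) = 1 / (1 + 10^+1.78 + 10^+0.32)
   = 1 / (1 + 60.256 + 2.0893) = 1/63.345 = 0.01579
[CO3²⁻] = α₂ × DIC = 0.01579 × 2.21 = 0.0349 mmol/kg

[CO3²⁻] = 0.0349 mmol/kg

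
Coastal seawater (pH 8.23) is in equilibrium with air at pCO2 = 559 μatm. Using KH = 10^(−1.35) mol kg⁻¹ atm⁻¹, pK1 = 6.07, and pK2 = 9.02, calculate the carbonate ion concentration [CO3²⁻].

[CO3²⁻] = 0.585 mmol/kg

[CO2*] = KH · pCO2 = 10^(−1.35) × 559×10^-6 = 2.497×10^-5 mol/kg
α₀ = 1/(1 + K1/[H⁺] + K1K2/[H⁺]²) = 1/(1 + 10^+2.16 + 10^+1.37) = 0.005918
DIC = [CO2*]/α₀ = 2.497×10^-5 / 0.005918 = 4.220 mmol/kg
[CO3²⁻] = α₂·DIC; α₂ = 0.1387, so [CO3²⁻] = 0.1387 × 4.220 = 0.585 mmol/kg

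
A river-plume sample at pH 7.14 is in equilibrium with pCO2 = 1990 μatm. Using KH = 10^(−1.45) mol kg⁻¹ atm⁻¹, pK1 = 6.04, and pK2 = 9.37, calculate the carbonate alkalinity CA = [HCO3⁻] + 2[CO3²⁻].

CA = 0.899 mmol/kg

[CO2*] = KH · pCO2 = 10^(−1.45) × 1990×10^-6 = 7.061×10^-5 mol/kg
α₀ = 1/(1 + K1/[H⁺] + K1K2/[H⁺]²) = 1/(1 + 10^+1.10 + 10^-1.13) = 0.07319
DIC = [CO2*]/α₀ = 7.061×10^-5 / 0.07319 = 0.9647 mmol/kg
CA = (α₁ + 2α₂)·DIC = (0.9214 + 2×0.005426) × 0.9647 = 0.899 mmol/kg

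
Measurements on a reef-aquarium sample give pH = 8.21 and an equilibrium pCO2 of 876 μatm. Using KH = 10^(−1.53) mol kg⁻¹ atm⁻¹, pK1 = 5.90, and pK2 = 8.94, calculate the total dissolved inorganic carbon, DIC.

DIC = 6.29 mmol/kg

[CO2*] = KH · pCO2 = 10^(−1.53) × 876×10^-6 = 2.585×10^-5 mol/kg
α₀ = 1/(1 + K1/[H⁺] + K1K2/[H⁺]²) = 1/(1 + 10^+2.31 + 10^+1.58) = 0.004112
DIC = [CO2*]/α₀ = 2.585×10^-5 / 0.004112 = 6.29 mmol/kg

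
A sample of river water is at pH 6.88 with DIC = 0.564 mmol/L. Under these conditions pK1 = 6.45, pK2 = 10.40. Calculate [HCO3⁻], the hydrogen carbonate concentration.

α₁ = 1 / (1 + [H⁺]/K1 + K2/[H⁺]) = 1 / (1 + 10^-0.43 + 10^-3.52)
   = 1 / (1 + 0.37154 + 0.00030200) = 1/1.3718 = 0.7289
[HCO3⁻] = α₁ × DIC = 0.7289 × 0.564 = 0.411 mmol/L

[HCO3⁻] = 0.411 mmol/L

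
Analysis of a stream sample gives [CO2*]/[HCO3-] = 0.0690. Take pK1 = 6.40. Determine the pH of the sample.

From K1 = [H⁺][HCO3-]/[CO2*]:  pH = pK1 − log₁₀([CO2*]/[HCO3-])
log₁₀(0.0690) = -1.161
pH = 6.40 − (-1.161) = 7.56

pH = 7.56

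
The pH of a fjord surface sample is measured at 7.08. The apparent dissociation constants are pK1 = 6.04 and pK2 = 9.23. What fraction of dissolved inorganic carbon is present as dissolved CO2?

α₀ = 1 / (1 + K1/[H⁺] + K1K2/[H⁺]²) = 1 / (1 + 10^+1.04 + 10^-1.11)
   = 1 / (1 + 10.965 + 0.077625) = 1/12.042 = 0.08304

α₀ = 0.0830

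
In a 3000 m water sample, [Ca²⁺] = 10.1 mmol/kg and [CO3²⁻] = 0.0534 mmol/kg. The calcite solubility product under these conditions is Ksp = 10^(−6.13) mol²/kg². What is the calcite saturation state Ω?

Ksp = 10^(−6.13) = 7.413×10^-7
Ω = [Ca²⁺][CO3²⁻]/Ksp = (10.1×10^-3)(0.0534×10^-3) / 7.413×10^-7 = 0.728

Ω = 0.728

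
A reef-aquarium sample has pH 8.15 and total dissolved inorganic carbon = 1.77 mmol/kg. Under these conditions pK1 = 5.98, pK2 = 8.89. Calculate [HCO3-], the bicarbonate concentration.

α₁ = 1 / (1 + [H⁺]/K1 + K2/[H⁺]) = 1 / (1 + 10^-2.17 + 10^-0.74)
   = 1 / (1 + 0.0067608 + 0.18197) = 1/1.1887 = 0.8412
[HCO3⁻] = α₁ × DIC = 0.8412 × 1.77 = 1.49 mmol/kg

[HCO3⁻] = 1.49 mmol/kg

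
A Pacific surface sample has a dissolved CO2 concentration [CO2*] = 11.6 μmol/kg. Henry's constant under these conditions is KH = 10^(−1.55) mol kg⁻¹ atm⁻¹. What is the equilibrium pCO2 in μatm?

KH = 10^(−1.55) = 2.818×10^-2 mol kg⁻¹ atm⁻¹
pCO2 = [CO2*]/KH = 11.6×10^-6 / 2.818×10^-2 = 4.12×10^-4 atm = 412 μatm

pCO2 = 412 μatm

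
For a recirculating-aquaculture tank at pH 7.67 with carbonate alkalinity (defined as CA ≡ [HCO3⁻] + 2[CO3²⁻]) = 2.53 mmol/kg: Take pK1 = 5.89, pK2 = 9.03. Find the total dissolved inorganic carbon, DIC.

CA = [HCO3⁻] + 2[CO3²⁻] = (α₁ + 2α₂)·DIC
At pH 7.67: [H⁺]/K1 = 10^-1.78 = 0.016596, K2/[H⁺] = 10^-1.36 = 0.043652
α₁ = 1/(1 + 0.016596 + 0.043652) = 1/1.0602 = 0.9432; α₂ = α₁·K2/[H⁺] = 0.04117
α₁ + 2α₂ = 1.0255
DIC = CA / (α₁ + 2α₂) = 2.53 / 1.0255 = 2.47 mmol/kg

DIC = 2.47 mmol/kg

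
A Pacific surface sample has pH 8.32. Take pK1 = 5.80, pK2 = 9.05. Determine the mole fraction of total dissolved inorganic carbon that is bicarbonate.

α₁ = 1 / (1 + [H⁺]/K1 + K2/[H⁺]) = 1 / (1 + 10^-2.52 + 10^-0.73)
   = 1 / (1 + 0.0030200 + 0.18621) = 1/1.1892 = 0.8409

α₁ = 0.841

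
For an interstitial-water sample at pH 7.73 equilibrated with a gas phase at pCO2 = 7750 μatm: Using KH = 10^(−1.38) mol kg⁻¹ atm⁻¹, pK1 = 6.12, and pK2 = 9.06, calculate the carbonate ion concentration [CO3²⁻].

[CO3²⁻] = 0.616 mmol/kg

[CO2*] = KH · pCO2 = 10^(−1.38) × 7750×10^-6 = 3.231×10^-4 mol/kg
α₀ = 1/(1 + K1/[H⁺] + K1K2/[H⁺]²) = 1/(1 + 10^+1.61 + 10^+0.28) = 0.02291
DIC = [CO2*]/α₀ = 3.231×10^-4 / 0.02291 = 14.10 mmol/kg
[CO3²⁻] = α₂·DIC; α₂ = 0.04366, so [CO3²⁻] = 0.04366 × 14.10 = 0.616 mmol/kg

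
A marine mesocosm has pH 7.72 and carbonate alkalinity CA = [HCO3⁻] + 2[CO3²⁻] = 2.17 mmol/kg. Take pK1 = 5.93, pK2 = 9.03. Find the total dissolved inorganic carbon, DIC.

CA = [HCO3⁻] + 2[CO3²⁻] = (α₁ + 2α₂)·DIC
At pH 7.72: [H⁺]/K1 = 10^-1.79 = 0.016218, K2/[H⁺] = 10^-1.31 = 0.048978
α₁ = 1/(1 + 0.016218 + 0.048978) = 1/1.0652 = 0.9388; α₂ = α₁·K2/[H⁺] = 0.04598
α₁ + 2α₂ = 1.0308
DIC = CA / (α₁ + 2α₂) = 2.17 / 1.0308 = 2.11 mmol/kg

DIC = 2.11 mmol/kg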